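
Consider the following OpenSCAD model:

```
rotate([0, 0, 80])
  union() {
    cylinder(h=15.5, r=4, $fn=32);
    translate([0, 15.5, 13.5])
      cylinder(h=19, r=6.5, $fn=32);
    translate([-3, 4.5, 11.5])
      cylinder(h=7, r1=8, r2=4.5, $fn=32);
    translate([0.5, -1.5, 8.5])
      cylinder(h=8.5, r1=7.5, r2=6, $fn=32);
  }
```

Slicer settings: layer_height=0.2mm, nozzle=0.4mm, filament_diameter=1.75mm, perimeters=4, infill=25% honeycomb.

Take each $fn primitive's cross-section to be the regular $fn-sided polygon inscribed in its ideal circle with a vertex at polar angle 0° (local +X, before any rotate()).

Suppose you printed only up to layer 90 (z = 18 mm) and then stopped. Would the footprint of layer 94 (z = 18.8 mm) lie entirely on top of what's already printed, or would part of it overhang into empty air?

Compare the two slices. At z = 18: the cylinder does not reach this height (z outside [0, 15.5]); the r=6.5 cylinder at (0, 15.5) gives a regular 32-gon of circumradius 6.5 (constant along its height) (area = (32/2)·6.500²·sin(360°/32) = 131.88 mm²); the cone at (-3, 4.5) contributes a regular 32-gon of circumradius 4.750 (interpolated between r1=8 and r2=4.5 at t=0.929) (area = (32/2)·4.750²·sin(360°/32) = 70.43 mm²); the cone at (0.5, -1.5) is not intersected at this z (z outside [8.5, 17]); Taking the union: the 2 present regions are separate (no shared area or edge), so areas and boundary lengths simply add and each stays a separate island — area = 202.31 mm²; (rotated 80° about Z; rotation is an isometry so areas/perimeters/island counts are preserved). At z = 18.8: the cylinder is absent (z outside [0, 15.5]); the cylinder at (0, 15.5): section is a regular 32-gon, circumradius r=6.5 (area = (32/2)·6.500²·sin(360°/32) = 131.88 mm²); the cone at (-3, 4.5) does not reach this height (z outside [11.5, 18.5]); the cone at (0.5, -1.5) is absent (z outside [8.5, 17]); Taking the union: only the r=6.5 cylinder at (0, 15.5) is present, so the union is just that shape — area = 131.88 mm²; (whole slice rotated 80° about Z — lengths, areas and connectivity unchanged). Checking containment: the cross-section at z = 18.8 is a subset of the cross-section at z = 18.

entirely on top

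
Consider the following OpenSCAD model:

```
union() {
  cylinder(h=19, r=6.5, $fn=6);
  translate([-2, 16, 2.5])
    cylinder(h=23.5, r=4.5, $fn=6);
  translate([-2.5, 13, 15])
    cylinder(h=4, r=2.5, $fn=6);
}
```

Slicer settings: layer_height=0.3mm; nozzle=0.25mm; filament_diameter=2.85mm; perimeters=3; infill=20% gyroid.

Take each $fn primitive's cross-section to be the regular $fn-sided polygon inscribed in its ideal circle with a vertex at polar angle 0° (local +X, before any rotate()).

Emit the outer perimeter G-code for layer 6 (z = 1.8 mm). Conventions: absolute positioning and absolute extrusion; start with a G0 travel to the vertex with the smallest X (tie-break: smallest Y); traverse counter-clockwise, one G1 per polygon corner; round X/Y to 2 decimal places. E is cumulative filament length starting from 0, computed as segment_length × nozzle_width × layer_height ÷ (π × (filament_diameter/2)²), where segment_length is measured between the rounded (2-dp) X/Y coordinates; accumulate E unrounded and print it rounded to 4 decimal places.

G0 X-6.50 Y0.00 Z1.80
G1 X-3.25 Y-5.63 E0.0764
G1 X3.25 Y-5.63 E0.1528
G1 X6.50 Y0.00 E0.2293
G1 X3.25 Y5.63 E0.3057
G1 X-3.25 Y5.63 E0.3821
G1 X-6.50 Y0.00 E0.4585

At z = 1.8 mm: the cylinder: section is a regular 6-gon, circumradius r=6.5; the cylinder at (-2, 16) is not intersected at this z (z outside [2.5, 26]); the cylinder at (-2.5, 13) does not reach this height (z outside [15, 19]); Merging all regions: only the r=6.5 cylinder is present, so the union is just that shape — 1 connected region. The outline is a single polygon with 6 vertices. Extrusion per mm of travel: 0.25 × 0.3 / (π × 1.425²) = 0.011757. Accumulating E over each segment gives final E = 0.4585.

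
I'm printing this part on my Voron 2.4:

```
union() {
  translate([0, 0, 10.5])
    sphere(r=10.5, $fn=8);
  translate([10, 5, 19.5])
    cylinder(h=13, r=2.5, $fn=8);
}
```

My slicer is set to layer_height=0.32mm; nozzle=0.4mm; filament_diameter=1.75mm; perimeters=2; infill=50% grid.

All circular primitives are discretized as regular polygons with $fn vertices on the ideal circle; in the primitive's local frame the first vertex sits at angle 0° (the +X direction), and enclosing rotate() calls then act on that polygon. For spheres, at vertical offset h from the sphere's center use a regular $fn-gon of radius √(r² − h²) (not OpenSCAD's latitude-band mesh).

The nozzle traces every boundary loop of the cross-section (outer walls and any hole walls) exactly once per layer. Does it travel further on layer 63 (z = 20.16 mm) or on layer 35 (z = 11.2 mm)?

layer 35 (z = 11.2 mm)

Layer 63 (z = 20.16): the r=10.5 sphere contributes a regular 8-gon of circumradius √(10.5²−9.66²) = 4.115 (perimeter = 2·8·4.115·sin(180°/8) = 25.20 mm); the cylinder at (10, 5): section is a regular 8-gon, circumradius r=2.5 (perimeter = 2·8·2.500·sin(180°/8) = 15.31 mm); Merging all regions: the 2 present regions are separate (no shared area or edge), so areas and boundary lengths simply add and each stays a separate island — boundary = 40.50 mm. So its perimeter = 40.50 mm. Layer 35 (z = 11.2): the r=10.5 sphere contributes a regular 8-gon of circumradius √(10.5²−0.7²) = 10.477 (perimeter = 2·8·10.477·sin(180°/8) = 64.15 mm); the cylinder at (10, 5) is absent (z outside [19.5, 32.5]); Taking the union: only the r=10.5 sphere is present, so the union is just that shape — boundary = 64.15 mm. So its perimeter = 64.15 mm. Layer 35 is larger (64.15 vs 40.50 mm).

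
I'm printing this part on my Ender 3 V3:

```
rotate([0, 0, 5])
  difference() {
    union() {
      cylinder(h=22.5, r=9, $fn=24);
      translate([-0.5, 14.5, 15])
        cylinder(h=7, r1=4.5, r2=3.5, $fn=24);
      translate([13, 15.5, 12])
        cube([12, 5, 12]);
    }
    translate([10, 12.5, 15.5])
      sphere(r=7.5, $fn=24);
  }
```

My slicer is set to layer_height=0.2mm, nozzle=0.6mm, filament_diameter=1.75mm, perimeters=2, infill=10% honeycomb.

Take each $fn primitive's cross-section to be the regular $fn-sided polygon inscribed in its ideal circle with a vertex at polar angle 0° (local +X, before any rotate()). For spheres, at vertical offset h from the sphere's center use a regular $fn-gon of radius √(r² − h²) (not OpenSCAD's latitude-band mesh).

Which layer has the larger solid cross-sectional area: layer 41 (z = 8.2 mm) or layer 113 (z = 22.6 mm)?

layer 41 (z = 8.2 mm)

Layer 41 (z = 8.2): the cylinder: section is a regular 24-gon, circumradius r=9 (area = (24/2)·9.000²·sin(360°/24) = 251.57 mm²); the cone at (-0.5, 14.5) is not intersected at this z (z outside [15, 22]); the cube at (13, 15.5) does not reach this height (z outside [12, 24]); Combining (union): only the r=9 cylinder is present, so the union is just that shape — area = 251.57 mm²; the sphere at (10, 12.5): section is a regular 24-gon, circumradius = √(r²−h²) = √(7.5²−7.3²) = 1.720 (area = (24/2)·1.720²·sin(360°/24) = 9.19 mm²); After the difference (first − rest): starting from that combined region (251.57 mm²), the r=7.5 sphere at (10, 12.5) misses the remaining region (no effect) — area = 251.57 mm²; (whole slice rotated 5° about Z — lengths, areas and connectivity unchanged). So its area = 251.57 mm². Layer 113 (z = 22.6): the cylinder is not intersected at this z (z outside [0, 22.5]); the cone at (-0.5, 14.5) is not intersected at this z (z outside [15, 22]); the 12×5 cube at (13, 15.5) contributes its full rectangle (area 60.00 mm²); Taking the union: only the 12×5 cube at (13, 15.5) is present, so the union is just that shape — area = 60.00 mm²; the sphere at (10, 12.5): section is a regular 24-gon, circumradius = √(r²−h²) = √(7.5²−7.1²) = 2.417 (area = (24/2)·2.417²·sin(360°/24) = 18.14 mm²); After the difference (first − rest): starting from the result so far (60.00 mm²), the r=7.5 sphere at (10, 12.5) misses the remaining region (no effect) — area = 60.00 mm²; (rotated 5° about Z; rotation is an isometry so areas/perimeters/island counts are preserved). So its area = 60.00 mm². Layer 41 is larger (251.57 vs 60.00 mm²).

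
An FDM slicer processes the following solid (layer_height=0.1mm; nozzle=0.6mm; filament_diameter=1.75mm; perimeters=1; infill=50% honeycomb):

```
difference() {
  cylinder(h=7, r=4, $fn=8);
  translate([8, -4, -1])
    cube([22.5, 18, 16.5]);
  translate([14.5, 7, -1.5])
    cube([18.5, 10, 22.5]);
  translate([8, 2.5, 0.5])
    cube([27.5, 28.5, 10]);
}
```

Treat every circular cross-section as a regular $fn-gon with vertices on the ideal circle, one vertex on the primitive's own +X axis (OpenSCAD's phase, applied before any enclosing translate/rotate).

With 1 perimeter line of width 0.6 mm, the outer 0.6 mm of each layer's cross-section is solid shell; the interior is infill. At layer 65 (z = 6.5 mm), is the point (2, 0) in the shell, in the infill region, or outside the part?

At z = 6.5 mm: the cylinder: section is a regular 8-gon, circumradius r=4; the 22.5×18 cube at (8, -4) contributes its full rectangle; the 18.5×10 cube at (14.5, 7) contributes its full rectangle; the 27.5×28.5 cube at (8, 2.5) contributes its full rectangle; After the difference (first − rest): starting from the r=4 cylinder, the 22.5×18 cube at (8, -4) misses the remaining region (no effect); the 18.5×10 cube at (14.5, 7) misses the remaining region (no effect); the 27.5×28.5 cube at (8, 2.5) misses the remaining region (no effect) — 1 connected region. Overall, the cross-section is a single solid region. The nearest boundary edge runs (4.00, 0.00)→(2.83, -2.83); distance from the point to it = 1.85 mm. The point is inside the cross-section and 1.85 mm from the nearest boundary — more than the 0.6 mm shell width (1 × 0.6), so it's in the infill interior.

infill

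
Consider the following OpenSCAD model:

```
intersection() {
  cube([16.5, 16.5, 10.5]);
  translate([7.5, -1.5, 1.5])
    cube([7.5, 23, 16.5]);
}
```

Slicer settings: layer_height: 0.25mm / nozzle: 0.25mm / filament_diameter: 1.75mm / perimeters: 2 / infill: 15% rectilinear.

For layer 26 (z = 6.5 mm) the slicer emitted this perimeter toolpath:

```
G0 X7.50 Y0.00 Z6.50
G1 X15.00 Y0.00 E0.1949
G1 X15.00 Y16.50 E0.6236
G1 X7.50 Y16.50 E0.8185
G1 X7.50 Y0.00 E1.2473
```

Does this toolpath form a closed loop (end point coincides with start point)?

Start point (G0): (7.50, 0.00). End point (last G1): the path returns to the start — closed.

yes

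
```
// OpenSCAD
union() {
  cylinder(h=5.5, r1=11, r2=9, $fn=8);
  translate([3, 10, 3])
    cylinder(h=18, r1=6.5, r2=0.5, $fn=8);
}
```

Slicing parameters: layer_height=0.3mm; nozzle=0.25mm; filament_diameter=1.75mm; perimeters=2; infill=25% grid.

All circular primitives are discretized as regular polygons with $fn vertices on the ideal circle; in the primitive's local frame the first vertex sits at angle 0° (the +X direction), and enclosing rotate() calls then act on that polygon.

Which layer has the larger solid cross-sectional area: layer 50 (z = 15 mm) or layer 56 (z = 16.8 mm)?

layer 50 (z = 15 mm)

Layer 50 (z = 15): the cone does not reach this height (z outside [0, 5.5]); the cone at (3, 10) contributes a regular 8-gon of circumradius 2.500 (interpolated between r1=6.5 and r2=0.5 at t=0.667) (area = (8/2)·2.500²·sin(360°/8) = 17.68 mm²); Combining (union): only the cone at (3, 10) is present, so the union is just that shape — area = 17.68 mm². So its area = 17.68 mm². Layer 56 (z = 16.8): the cone does not reach this height (z outside [0, 5.5]); the cone at (3, 10) contributes a regular 8-gon of circumradius 1.900 (interpolated between r1=6.5 and r2=0.5 at t=0.767) (area = (8/2)·1.900²·sin(360°/8) = 10.21 mm²); Merging all regions: only the cone at (3, 10) is present, so the union is just that shape — area = 10.21 mm². So its area = 10.21 mm². Layer 50 is larger (17.68 vs 10.21 mm²).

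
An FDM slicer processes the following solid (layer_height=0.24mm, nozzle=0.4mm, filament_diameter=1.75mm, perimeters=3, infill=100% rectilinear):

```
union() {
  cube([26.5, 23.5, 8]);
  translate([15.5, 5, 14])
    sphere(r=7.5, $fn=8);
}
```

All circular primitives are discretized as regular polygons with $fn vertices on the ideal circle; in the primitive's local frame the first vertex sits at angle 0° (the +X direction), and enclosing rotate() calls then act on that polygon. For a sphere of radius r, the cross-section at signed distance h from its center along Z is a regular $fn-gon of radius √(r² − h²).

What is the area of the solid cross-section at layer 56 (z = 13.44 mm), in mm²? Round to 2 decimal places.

158.21 mm²

At z = 13.44 mm: the cube is not intersected at this z (z outside [0, 8]); the r=7.5 sphere at (15.5, 5) contributes a regular 8-gon of circumradius √(7.5²−0.56²) = 7.479 (area = (8/2)·7.479²·sin(360°/8) = 158.21 mm²); Merging all regions: only the r=7.5 sphere at (15.5, 5) is present, so the union is just that shape — area = 158.21 mm². Overall, the cross-section is a single solid region. Net area = 158.21 mm².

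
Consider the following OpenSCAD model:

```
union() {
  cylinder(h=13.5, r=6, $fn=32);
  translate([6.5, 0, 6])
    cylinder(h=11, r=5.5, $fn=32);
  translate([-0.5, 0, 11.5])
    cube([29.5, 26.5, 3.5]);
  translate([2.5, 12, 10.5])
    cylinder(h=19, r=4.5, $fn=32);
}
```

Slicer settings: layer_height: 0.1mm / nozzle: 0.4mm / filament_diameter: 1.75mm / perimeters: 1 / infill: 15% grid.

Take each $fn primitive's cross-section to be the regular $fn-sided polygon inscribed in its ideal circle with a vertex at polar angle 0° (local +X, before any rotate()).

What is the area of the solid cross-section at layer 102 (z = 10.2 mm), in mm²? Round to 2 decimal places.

173.95 mm²

At z = 10.2 mm: the r=6 cylinder gives a regular 32-gon of circumradius 6 (constant along its height) (area = (32/2)·6.000²·sin(360°/32) = 112.37 mm²); the r=5.5 cylinder at (6.5, 0) gives a regular 32-gon of circumradius 5.5 (constant along its height) (area = (32/2)·5.500²·sin(360°/32) = 94.42 mm²); the cube at (-0.5, 0) does not reach this height (z outside [11.5, 15]); the cylinder at (2.5, 12) does not reach this height (z outside [10.5, 29.5]); Taking the union: the regions partially overlap — summed areas 206.80 mm² minus the doubly-counted overlap 32.85 mm² gives 173.95 mm² — area = 173.95 mm². Overall, the cross-section is a single solid region. Net area = 173.95 mm².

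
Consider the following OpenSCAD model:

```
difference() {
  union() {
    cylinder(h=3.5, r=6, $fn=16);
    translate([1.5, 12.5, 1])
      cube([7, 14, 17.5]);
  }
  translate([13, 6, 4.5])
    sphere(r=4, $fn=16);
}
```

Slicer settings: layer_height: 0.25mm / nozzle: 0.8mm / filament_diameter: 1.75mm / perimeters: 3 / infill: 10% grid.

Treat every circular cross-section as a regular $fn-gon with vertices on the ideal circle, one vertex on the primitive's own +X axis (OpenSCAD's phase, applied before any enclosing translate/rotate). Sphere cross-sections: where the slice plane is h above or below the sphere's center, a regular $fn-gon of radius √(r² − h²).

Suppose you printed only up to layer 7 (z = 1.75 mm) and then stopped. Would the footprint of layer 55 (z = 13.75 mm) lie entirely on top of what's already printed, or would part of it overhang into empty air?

entirely on top

Compare the two slices. At z = 1.75: the cylinder: section is a regular 16-gon, circumradius r=6 (area = (16/2)·6.000²·sin(360°/16) = 110.21 mm²); the cube at (1.5, 12.5) (footprint 7×14) is included at this height (area 98.00 mm²); Taking the union: the 2 present regions are separate (no shared area or edge), so areas and boundary lengths simply add and each stays a separate island — area = 208.21 mm²; the r=4 sphere at (13, 6) slices to a regular 16-gon of circumradius 2.905 (√(r²−h²) with h=2.75 from center) (area = (16/2)·2.905²·sin(360°/16) = 25.83 mm²); Subtracting the remaining from the first: starting from that combined region (208.21 mm²), the r=4 sphere at (13, 6) misses the remaining region (no effect) — area = 208.21 mm². At z = 13.75: the cylinder is absent (z outside [0, 3.5]); the cube at (1.5, 12.5) is present — its section is the full 7×14 rectangle (area 98.00 mm²); Merging all regions: only the 7×14 cube at (1.5, 12.5) is present, so the union is just that shape — area = 98.00 mm²; the sphere at (13, 6) is absent (|z−center|=9.250 > r=4); After the difference (first − rest): none of the subtracted shapes is present at this height, so the result so far is unchanged — area = 98.00 mm². Checking containment: the cross-section at z = 13.75 is a subset of the cross-section at z = 1.75.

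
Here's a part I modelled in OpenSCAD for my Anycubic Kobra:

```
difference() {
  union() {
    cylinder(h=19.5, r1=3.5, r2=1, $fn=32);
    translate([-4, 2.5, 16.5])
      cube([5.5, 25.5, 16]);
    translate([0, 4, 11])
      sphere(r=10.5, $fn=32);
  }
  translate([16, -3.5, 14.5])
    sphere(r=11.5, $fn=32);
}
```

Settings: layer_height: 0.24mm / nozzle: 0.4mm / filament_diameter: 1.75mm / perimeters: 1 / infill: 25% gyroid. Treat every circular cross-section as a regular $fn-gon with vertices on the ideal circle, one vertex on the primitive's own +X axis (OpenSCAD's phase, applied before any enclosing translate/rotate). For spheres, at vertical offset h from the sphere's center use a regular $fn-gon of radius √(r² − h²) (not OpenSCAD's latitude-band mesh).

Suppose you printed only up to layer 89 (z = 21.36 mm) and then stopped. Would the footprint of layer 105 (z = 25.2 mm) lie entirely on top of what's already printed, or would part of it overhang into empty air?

entirely on top

Compare the two slices. At z = 21.36: the cone does not reach this height (z outside [0, 19.5]); the cube at (-4, 2.5) (footprint 5.5×25.5) is included at this height (area 140.25 mm²); the r=10.5 sphere at (0, 4) slices to a regular 32-gon of circumradius 1.709 (√(r²−h²) with h=10.36 from center) (area = (32/2)·1.709²·sin(360°/32) = 9.12 mm²); Merging all regions: the regions partially overlap — summed areas 149.37 mm² minus the doubly-counted overlap 8.67 mm² gives 140.69 mm² — area = 140.69 mm²; the r=11.5 sphere at (16, -3.5) slices to a regular 32-gon of circumradius 9.230 (√(r²−h²) with h=6.86 from center) (area = (32/2)·9.230²·sin(360°/32) = 265.92 mm²); Taking the first minus the rest: starting from that combined region (140.69 mm²), the r=11.5 sphere at (16, -3.5) misses the remaining region (no effect) — area = 140.69 mm². At z = 25.2: the cone is not intersected at this z (z outside [0, 19.5]); the 5.5×25.5 cube at (-4, 2.5) contributes its full rectangle (area 140.25 mm²); the sphere at (0, 4) is not intersected at this z (|z−center|=14.200 > r=10.5); Taking the union: only the 5.5×25.5 cube at (-4, 2.5) is present, so the union is just that shape — area = 140.25 mm²; the r=11.5 sphere at (16, -3.5) slices to a regular 32-gon of circumradius 4.214 (√(r²−h²) with h=10.7 from center) (area = (32/2)·4.214²·sin(360°/32) = 55.44 mm²); Subtracting the remaining from the first: starting from the result so far (140.25 mm²), the r=11.5 sphere at (16, -3.5) misses the remaining region (no effect) — area = 140.25 mm². Checking containment: the cross-section at z = 25.2 is a subset of the cross-section at z = 21.36.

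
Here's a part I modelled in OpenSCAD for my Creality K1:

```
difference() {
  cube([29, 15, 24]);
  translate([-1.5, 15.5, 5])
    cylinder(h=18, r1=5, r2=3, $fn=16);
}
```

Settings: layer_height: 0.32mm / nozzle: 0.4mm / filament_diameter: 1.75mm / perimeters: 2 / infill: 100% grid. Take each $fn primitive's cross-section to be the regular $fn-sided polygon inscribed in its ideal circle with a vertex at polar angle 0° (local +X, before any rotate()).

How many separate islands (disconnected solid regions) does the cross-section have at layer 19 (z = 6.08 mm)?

At z = 6.08 mm: the cube is present — its section is the full 29×15 rectangle; the cone at (-1.5, 15.5) contributes a regular 16-gon of circumradius 4.880 (interpolated between r1=5 and r2=3 at t=0.060); Taking the first minus the rest: starting from the 29×15 cube, the cone at (-1.5, 15.5) partially overlaps it — only the 9.47 mm² overlap (of its 72.91 mm²) is removed, clipping the outline — 1 connected region. Overall, the cross-section is a single solid region. Island count = 1.

1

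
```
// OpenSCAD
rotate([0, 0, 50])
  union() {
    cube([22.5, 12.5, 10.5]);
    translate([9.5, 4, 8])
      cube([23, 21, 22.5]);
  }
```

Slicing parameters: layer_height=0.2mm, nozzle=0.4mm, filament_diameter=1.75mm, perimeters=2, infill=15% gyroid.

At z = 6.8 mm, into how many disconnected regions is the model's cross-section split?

At z = 6.8 mm: the cube is present — its section is the full 22.5×12.5 rectangle; the cube at (9.5, 4) does not reach this height (z outside [8, 30.5]); Merging all regions: only the 22.5×12.5 cube is present, so the union is just that shape — 1 connected region; (whole slice rotated 50° about Z — lengths, areas and connectivity unchanged). The result has 1 disconnected region.

1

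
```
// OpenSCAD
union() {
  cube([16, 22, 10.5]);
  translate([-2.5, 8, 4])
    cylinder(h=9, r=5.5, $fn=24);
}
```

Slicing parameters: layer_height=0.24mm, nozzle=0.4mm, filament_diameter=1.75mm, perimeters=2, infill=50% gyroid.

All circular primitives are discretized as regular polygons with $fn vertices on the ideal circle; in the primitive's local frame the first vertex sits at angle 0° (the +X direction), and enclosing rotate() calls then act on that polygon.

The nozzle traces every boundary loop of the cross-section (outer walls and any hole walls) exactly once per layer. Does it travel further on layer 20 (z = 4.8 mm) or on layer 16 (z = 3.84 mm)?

Layer 20 (z = 4.8): the cube is present — its section is the full 16×22 rectangle (perimeter 76.00 mm); the cylinder at (-2.5, 8): section is a regular 24-gon, circumradius r=5.5 (perimeter = 2·24·5.500·sin(180°/24) = 34.46 mm); Combining (union): the regions partially overlap (shared area 20.63 mm²), so the edge portions inside another operand are dropped and the merged outline is re-measured after clipping — boundary = 88.70 mm. So its perimeter = 88.70 mm. Layer 16 (z = 3.84): the 16×22 cube contributes its full rectangle (perimeter 76.00 mm); the cylinder at (-2.5, 8) does not reach this height (z outside [4, 13]); Taking the union: only the 16×22 cube is present, so the union is just that shape — boundary = 76.00 mm. So its perimeter = 76.00 mm. Layer 20 is larger (88.70 vs 76.00 mm).

layer 20 (z = 4.8 mm)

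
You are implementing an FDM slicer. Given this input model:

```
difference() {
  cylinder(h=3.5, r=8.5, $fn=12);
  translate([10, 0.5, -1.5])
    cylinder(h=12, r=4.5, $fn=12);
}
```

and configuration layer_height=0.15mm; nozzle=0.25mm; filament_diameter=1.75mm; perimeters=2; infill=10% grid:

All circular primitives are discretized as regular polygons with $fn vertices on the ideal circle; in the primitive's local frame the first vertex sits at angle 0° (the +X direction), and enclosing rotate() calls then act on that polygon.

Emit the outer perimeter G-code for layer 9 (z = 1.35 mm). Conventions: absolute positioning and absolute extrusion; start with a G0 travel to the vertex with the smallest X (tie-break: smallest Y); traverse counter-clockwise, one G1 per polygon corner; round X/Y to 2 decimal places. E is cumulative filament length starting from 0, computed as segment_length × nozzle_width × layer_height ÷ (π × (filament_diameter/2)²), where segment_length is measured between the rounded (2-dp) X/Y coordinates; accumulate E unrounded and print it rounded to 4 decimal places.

G0 X-8.50 Y0.00 Z1.35
G1 X-7.36 Y-4.25 E0.0686
G1 X-4.25 Y-7.36 E0.1372
G1 X0.00 Y-8.50 E0.2058
G1 X4.25 Y-7.36 E0.2744
G1 X7.36 Y-4.25 E0.3430
G1 X7.62 Y-3.27 E0.3588
G1 X6.10 Y-1.75 E0.3923
G1 X5.50 Y0.50 E0.4286
G1 X6.10 Y2.75 E0.4649
G1 X7.41 Y4.06 E0.4938
G1 X7.36 Y4.25 E0.4968
G1 X4.25 Y7.36 E0.5654
G1 X0.00 Y8.50 E0.6340
G1 X-4.25 Y7.36 E0.7026
G1 X-7.36 Y4.25 E0.7712
G1 X-8.50 Y0.00 E0.8398

At z = 1.35 mm: the r=8.5 cylinder gives a regular 12-gon of circumradius 8.5 (constant along its height); the r=4.5 cylinder at (10, 0.5) contributes a regular 12-gon of circumradius 4.5; Subtracting the remaining from the first: starting from the r=8.5 cylinder, the r=4.5 cylinder at (10, 0.5) partially overlaps it — only the 13.27 mm² overlap (of its 60.75 mm²) is removed, clipping the outline — 1 connected region. The outline is a single polygon with 16 vertices. Extrusion per mm of travel: 0.25 × 0.15 / (π × 0.875²) = 0.015591. Accumulating E over each segment gives final E = 0.8398.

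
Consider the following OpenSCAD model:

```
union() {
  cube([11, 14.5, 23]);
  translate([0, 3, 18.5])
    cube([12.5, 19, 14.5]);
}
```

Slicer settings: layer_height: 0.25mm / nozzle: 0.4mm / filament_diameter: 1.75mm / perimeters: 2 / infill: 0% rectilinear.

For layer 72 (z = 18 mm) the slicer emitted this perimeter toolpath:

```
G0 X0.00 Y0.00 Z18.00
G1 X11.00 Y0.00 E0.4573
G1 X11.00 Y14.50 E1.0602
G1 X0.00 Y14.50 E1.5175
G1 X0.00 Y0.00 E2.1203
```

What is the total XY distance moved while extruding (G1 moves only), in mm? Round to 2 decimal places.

51.00 mm

Sum the Euclidean lengths of each G1 segment: total = 51.00 mm.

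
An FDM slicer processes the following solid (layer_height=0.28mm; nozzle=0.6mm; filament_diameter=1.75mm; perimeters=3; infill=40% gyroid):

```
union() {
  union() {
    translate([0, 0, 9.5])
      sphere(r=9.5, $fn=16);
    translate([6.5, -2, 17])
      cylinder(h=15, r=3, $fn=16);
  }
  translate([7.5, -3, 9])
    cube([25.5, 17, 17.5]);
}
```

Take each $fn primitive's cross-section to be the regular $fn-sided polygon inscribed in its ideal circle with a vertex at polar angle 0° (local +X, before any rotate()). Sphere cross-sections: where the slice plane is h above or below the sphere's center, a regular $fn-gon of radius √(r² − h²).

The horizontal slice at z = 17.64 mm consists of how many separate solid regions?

1

At z = 17.64 mm: the r=9.5 sphere slices to a regular 16-gon of circumradius 4.898 (√(r²−h²) with h=8.14 from center); the r=3 cylinder at (6.5, -2) contributes a regular 16-gon of circumradius 3; Combining (union): the regions partially overlap (shared area 2.48 mm²), so overlapping operands fuse into one piece — 1 connected region; the 25.5×17 cube at (7.5, -3) contributes its full rectangle; Taking the union: the regions partially overlap (shared area 5.89 mm²), so overlapping operands fuse into one piece — 1 connected region. The result has 1 disconnected region.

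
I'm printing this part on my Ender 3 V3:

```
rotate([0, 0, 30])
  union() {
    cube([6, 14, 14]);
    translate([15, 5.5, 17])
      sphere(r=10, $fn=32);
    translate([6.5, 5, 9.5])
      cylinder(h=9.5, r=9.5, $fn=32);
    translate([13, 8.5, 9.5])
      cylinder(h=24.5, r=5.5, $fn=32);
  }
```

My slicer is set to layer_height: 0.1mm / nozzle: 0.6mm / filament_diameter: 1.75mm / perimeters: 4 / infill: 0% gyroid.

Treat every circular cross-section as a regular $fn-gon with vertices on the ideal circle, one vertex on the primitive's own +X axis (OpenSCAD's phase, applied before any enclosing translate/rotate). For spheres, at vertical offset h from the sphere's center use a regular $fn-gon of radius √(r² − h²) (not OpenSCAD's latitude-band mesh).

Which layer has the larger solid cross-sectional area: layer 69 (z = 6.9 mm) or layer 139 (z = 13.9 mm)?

layer 139 (z = 13.9 mm)

Layer 69 (z = 6.9): the 6×14 cube contributes its full rectangle (area 84.00 mm²); the sphere at (15, 5.5) is absent (|z−center|=10.100 > r=10); the cylinder at (6.5, 5) is not intersected at this z (z outside [9.5, 19]); the cylinder at (13, 8.5) is absent (z outside [9.5, 34]); Merging all regions: only the 6×14 cube is present, so the union is just that shape — area = 84.00 mm²; (whole slice rotated 30° about Z — lengths, areas and connectivity unchanged). So its area = 84.00 mm². Layer 139 (z = 13.9): the cube (footprint 6×14) is included at this height (area 84.00 mm²); the r=10 sphere at (15, 5.5) slices to a regular 32-gon of circumradius 9.507 (√(r²−h²) with h=3.1 from center) (area = (32/2)·9.507²·sin(360°/32) = 282.15 mm²); the cylinder at (6.5, 5): section is a regular 32-gon, circumradius r=9.5 (area = (32/2)·9.500²·sin(360°/32) = 281.71 mm²); the cylinder at (13, 8.5): section is a regular 32-gon, circumradius r=5.5 (area = (32/2)·5.500²·sin(360°/32) = 94.42 mm²); Combining (union): the regions partially overlap — summed areas 742.28 mm² minus the doubly-counted overlap 301.51 mm² gives 440.77 mm² — area = 440.77 mm²; (rotated 30° about Z; rotation is an isometry so areas/perimeters/island counts are preserved). So its area = 440.77 mm². Layer 139 is larger (440.77 vs 84.00 mm²).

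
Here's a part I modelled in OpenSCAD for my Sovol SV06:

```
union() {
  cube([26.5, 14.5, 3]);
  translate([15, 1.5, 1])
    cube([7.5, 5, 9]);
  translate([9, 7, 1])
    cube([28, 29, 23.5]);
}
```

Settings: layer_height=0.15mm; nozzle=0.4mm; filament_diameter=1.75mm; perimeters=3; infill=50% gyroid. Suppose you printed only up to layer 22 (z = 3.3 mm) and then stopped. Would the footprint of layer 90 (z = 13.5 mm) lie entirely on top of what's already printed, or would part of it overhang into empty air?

Compare the two slices. At z = 3.3: the cube is absent (z outside [0, 3]); the cube at (15, 1.5) (footprint 7.5×5) is included at this height (area 37.50 mm²); the cube at (9, 7) is present — its section is the full 28×29 rectangle (area 812.00 mm²); Taking the union: the 2 present regions are separate (no shared area or edge), so areas and boundary lengths simply add and each stays a separate island — area = 849.50 mm². At z = 13.5: the cube is not intersected at this z (z outside [0, 3]); the cube at (15, 1.5) is absent (z outside [1, 10]); the cube at (9, 7) is present — its section is the full 28×29 rectangle (area 812.00 mm²); Merging all regions: only the 28×29 cube at (9, 7) is present, so the union is just that shape — area = 812.00 mm². Checking containment: the cross-section at z = 13.5 is a subset of the cross-section at z = 3.3.

entirely on top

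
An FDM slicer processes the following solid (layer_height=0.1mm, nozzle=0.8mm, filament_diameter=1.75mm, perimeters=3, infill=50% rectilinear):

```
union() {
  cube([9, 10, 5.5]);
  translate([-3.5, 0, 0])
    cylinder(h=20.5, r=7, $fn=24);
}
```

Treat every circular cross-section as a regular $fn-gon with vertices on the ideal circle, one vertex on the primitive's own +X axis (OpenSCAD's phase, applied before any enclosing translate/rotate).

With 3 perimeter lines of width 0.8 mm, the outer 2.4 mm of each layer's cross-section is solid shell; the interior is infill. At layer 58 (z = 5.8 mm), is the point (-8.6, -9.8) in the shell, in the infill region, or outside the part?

At z = 5.8 mm: the cube is not intersected at this z (z outside [0, 5.5]); the r=7 cylinder at (-3.5, 0) gives a regular 24-gon of circumradius 7 (constant along its height); Combining (union): only the r=7 cylinder at (-3.5, 0) is present, so the union is just that shape — 1 connected region. Overall, the cross-section is a single solid region. The nearest boundary edge runs (-8.45, -4.95)→(-7.00, -6.06); distance from the point to it = 4.07 mm. The point is not inside any of the regions above, so it lies outside the cross-section (4.07 mm from the nearest boundary).

outside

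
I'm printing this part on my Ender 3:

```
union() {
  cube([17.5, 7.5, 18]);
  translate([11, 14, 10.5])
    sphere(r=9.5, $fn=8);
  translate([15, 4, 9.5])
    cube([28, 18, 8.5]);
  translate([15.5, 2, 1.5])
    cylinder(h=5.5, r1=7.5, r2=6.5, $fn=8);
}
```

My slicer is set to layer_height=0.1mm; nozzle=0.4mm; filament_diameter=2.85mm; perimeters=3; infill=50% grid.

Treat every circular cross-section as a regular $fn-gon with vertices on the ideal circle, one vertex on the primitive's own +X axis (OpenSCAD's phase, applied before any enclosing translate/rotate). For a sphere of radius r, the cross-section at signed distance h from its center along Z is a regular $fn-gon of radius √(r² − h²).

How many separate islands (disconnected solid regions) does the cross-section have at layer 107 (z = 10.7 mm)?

At z = 10.7 mm: the cube is present — its section is the full 17.5×7.5 rectangle; the sphere at (11, 14): section is a regular 8-gon, circumradius = √(r²−h²) = √(9.5²−0.2²) = 9.498; the 28×18 cube at (15, 4) contributes its full rectangle; the cone at (15.5, 2) is absent (z outside [1.5, 7]); Combining (union): the regions partially overlap (shared area 86.45 mm²), so overlapping operands fuse into one piece — 1 connected region. Overall, the cross-section is a single solid region. Island count = 1.

1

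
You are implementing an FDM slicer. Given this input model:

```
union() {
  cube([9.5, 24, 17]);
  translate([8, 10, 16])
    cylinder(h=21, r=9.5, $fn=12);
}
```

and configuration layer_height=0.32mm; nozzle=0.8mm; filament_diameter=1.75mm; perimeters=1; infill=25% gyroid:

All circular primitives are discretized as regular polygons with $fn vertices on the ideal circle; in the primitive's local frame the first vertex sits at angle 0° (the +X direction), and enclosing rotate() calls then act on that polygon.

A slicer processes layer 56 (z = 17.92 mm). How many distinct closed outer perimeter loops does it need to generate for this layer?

1

At z = 17.92 mm: the cube does not reach this height (z outside [0, 17]); the cylinder at (8, 10): section is a regular 12-gon, circumradius r=9.5; Merging all regions: only the r=9.5 cylinder at (8, 10) is present, so the union is just that shape — 1 connected region. The result has 1 disconnected region.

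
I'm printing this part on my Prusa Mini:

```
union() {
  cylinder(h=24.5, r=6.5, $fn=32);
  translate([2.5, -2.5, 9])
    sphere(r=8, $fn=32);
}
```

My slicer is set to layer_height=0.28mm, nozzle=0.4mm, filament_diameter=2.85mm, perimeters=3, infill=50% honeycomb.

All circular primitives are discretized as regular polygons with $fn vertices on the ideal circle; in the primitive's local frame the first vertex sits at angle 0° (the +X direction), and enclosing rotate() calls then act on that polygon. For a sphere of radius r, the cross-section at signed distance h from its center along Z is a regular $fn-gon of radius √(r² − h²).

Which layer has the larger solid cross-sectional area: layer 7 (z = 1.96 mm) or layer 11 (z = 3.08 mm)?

layer 11 (z = 3.08 mm)

Layer 7 (z = 1.96): the r=6.5 cylinder contributes a regular 32-gon of circumradius 6.5 (area = (32/2)·6.500²·sin(360°/32) = 131.88 mm²); the r=8 sphere at (2.5, -2.5) contributes a regular 32-gon of circumradius √(8²−7.04²) = 3.800 (area = (32/2)·3.800²·sin(360°/32) = 45.07 mm²); Combining (union): the regions partially overlap — summed areas 176.95 mm² minus the doubly-counted overlap 41.23 mm² gives 135.72 mm² — area = 135.72 mm². So its area = 135.72 mm². Layer 11 (z = 3.08): the r=6.5 cylinder gives a regular 32-gon of circumradius 6.5 (constant along its height) (area = (32/2)·6.500²·sin(360°/32) = 131.88 mm²); the r=8 sphere at (2.5, -2.5) contributes a regular 32-gon of circumradius √(8²−5.92²) = 5.381 (area = (32/2)·5.381²·sin(360°/32) = 90.38 mm²); Merging all regions: the regions partially overlap — summed areas 222.26 mm² minus the doubly-counted overlap 67.70 mm² gives 154.56 mm² — area = 154.56 mm². So its area = 154.56 mm². Layer 11 is larger (154.56 vs 135.72 mm²).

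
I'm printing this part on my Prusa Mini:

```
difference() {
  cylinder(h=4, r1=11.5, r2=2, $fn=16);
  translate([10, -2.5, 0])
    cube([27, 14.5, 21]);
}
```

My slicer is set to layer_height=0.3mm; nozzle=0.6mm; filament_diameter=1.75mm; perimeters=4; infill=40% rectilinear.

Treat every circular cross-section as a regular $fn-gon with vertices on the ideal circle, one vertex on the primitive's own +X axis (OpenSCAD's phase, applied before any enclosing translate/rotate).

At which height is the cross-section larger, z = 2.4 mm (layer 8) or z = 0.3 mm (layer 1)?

layer 1 (z = 0.3 mm)

Layer 8 (z = 2.4): the cone: at t=0.600 of its height the radius interpolates to r₁+(r₂−r₁)t = 5.800, giving a regular 16-gon of that circumradius (area = (16/2)·5.800²·sin(360°/16) = 102.99 mm²); the cube at (10, -2.5) is present — its section is the full 27×14.5 rectangle (area 391.50 mm²); Subtracting the remaining from the first: starting from the cone (102.99 mm²), the 27×14.5 cube at (10, -2.5) misses the remaining region (no effect) — area = 102.99 mm². So its area = 102.99 mm². Layer 1 (z = 0.3): the cone (r1=11.5→r2=2) has section circumradius 10.787 here — a regular 16-gon (area = (16/2)·10.787²·sin(360°/16) = 356.26 mm²); the cube at (10, -2.5) is present — its section is the full 27×14.5 rectangle (area 391.50 mm²); Taking the first minus the rest: starting from the cone (356.26 mm²), the 27×14.5 cube at (10, -2.5) partially overlaps it — only the 2.91 mm² overlap (of its 391.50 mm²) is removed, clipping the outline — area = 353.36 mm². So its area = 353.36 mm². Layer 1 is larger (353.36 vs 102.99 mm²).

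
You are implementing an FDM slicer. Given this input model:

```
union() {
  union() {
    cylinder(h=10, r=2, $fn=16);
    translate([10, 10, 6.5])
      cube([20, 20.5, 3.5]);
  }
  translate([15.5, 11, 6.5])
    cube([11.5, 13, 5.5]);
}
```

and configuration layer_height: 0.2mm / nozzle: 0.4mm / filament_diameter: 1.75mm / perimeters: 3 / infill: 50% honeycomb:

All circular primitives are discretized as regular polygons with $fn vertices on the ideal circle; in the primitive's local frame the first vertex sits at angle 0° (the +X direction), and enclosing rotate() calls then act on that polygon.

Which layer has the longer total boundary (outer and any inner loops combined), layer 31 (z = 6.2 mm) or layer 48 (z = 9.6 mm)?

Layer 31 (z = 6.2): the cylinder: section is a regular 16-gon, circumradius r=2 (perimeter = 2·16·2.000·sin(180°/16) = 12.49 mm); the cube at (10, 10) is absent (z outside [6.5, 10]); Taking the union: only the r=2 cylinder is present, so the union is just that shape — boundary = 12.49 mm; the cube at (15.5, 11) does not reach this height (z outside [6.5, 12]); Merging all regions: only that combined region is present, so the union is just that shape — boundary = 12.49 mm. So its perimeter = 12.49 mm. Layer 48 (z = 9.6): the cylinder: section is a regular 16-gon, circumradius r=2 (perimeter = 2·16·2.000·sin(180°/16) = 12.49 mm); the 20×20.5 cube at (10, 10) contributes its full rectangle (perimeter 81.00 mm); Merging all regions: the 2 present regions are separate (no shared area or edge), so areas and boundary lengths simply add and each stays a separate island — boundary = 93.49 mm; the cube at (15.5, 11) (footprint 11.5×13) is included at this height (perimeter 49.00 mm); Merging all regions: the 11.5×13 cube at (15.5, 11) lies entirely inside that combined region, so the union is just that combined region — boundary = 93.49 mm. So its perimeter = 93.49 mm. Layer 48 is larger (93.49 vs 12.49 mm).

layer 48 (z = 9.6 mm)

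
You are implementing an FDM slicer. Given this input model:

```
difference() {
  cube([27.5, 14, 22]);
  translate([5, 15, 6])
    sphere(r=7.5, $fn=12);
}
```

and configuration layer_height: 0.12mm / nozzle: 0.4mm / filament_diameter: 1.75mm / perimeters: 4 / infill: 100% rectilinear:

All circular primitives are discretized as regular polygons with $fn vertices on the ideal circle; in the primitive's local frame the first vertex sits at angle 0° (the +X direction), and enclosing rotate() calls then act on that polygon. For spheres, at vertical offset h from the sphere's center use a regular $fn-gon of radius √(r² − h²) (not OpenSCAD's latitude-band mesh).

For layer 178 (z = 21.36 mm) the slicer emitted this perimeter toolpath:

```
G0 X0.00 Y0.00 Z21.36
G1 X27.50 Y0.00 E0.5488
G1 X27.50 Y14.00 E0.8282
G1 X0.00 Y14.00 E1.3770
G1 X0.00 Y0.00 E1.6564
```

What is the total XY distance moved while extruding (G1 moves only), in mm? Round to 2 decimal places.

83.00 mm

Sum the Euclidean lengths of each G1 segment: total = 83.00 mm.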